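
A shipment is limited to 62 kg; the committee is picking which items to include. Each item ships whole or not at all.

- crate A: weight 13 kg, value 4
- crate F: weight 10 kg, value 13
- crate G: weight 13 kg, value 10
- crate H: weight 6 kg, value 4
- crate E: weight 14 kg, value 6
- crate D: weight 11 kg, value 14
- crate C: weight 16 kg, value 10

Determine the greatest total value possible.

Allowing fractional choices, the relaxed optimum would be about 53.6, but items are indivisible.
crate F + crate G + crate D + crate C: weight 10 + 13 + 11 + 16 = 50 ≤ 62, value 13 + 10 + 14 + 10 = 47.
crate F + crate G + crate H + crate D + crate C: weight 10 + 13 + 6 + 11 + 16 = 56 ≤ 62, value 13 + 10 + 4 + 14 + 10 = 51.
crate F + crate G + crate H + crate E + crate D: weight 10 + 13 + 6 + 14 + 11 = 54 ≤ 62, value 13 + 10 + 4 + 6 + 14 = 47.
Best is crate F, crate G, crate H, crate D, and crate C with total value 51.

51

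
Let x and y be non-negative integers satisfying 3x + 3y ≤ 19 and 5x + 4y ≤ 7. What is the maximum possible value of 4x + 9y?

9

Relaxing integrality, the LP optimum is 15.75 at (x,y) = (0, 1.75), which is not an integer point.
(x,y)=(0,1): 3·0+3·1=3≤19, 5·0+4·1=4≤7, objective 9.
(x,y)=(1,0): 3·1+3·0=3≤19, 5·1+4·0=5≤7, objective 4.
No feasible integer point exceeds 9.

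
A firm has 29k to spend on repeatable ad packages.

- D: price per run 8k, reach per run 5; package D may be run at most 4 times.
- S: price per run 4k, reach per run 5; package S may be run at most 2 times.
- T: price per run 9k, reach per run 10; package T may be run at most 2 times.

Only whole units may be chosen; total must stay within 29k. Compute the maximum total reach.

Take 2×S and 2×T: price 26 ≤ 29, reach 2·5 + 2·10 = 30.
S has the best ratio (5/4) and is taken to its limit of 2; remaining capacity is filled optimally with the others.

30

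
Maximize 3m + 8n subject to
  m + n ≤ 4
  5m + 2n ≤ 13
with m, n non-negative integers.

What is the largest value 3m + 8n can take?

(m,n)=(0,4): 1·0+1·4=4≤4, 5·0+2·4=8≤13, objective 32.
(m,n)=(1,3): 1·1+1·3=4≤4, 5·1+2·3=11≤13, objective 27.
(m,n)=(0,3): 1·0+1·3=3≤4, 5·0+2·3=6≤13, objective 24.
No feasible integer point exceeds 32.

32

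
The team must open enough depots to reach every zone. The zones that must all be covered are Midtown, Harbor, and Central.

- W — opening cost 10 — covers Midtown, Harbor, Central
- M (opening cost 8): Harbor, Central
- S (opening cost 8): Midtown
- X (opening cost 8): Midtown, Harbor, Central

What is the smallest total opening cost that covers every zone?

8

X alone covers Midtown, Harbor, Central — every zone.
Total opening cost: 8.
No cover costs less than 8.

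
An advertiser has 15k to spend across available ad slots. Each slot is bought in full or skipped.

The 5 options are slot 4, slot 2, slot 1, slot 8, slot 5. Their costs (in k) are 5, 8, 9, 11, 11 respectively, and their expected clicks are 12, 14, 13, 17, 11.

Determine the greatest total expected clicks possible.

26

Take slot 4 and slot 2: cost 5 + 8 = 13 ≤ 15, expected clicks 12 + 14 = 26.
No other feasible combination does better.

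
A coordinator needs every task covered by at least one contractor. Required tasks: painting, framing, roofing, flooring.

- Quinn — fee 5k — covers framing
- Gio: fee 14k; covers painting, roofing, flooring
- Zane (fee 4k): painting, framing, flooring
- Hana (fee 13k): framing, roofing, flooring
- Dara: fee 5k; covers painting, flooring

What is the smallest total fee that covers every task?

Choose Zane and Hana: together they cover painting, framing, roofing, flooring — every task.
Total fee: 4 + 13 = 17.
No cover costs less than 17.

17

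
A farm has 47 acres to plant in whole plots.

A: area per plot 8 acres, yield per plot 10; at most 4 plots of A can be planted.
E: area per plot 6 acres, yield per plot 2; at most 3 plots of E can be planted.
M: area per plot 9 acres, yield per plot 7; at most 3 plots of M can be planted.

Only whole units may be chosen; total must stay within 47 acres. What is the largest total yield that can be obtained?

A has the best ratio (10/8); taking only A gives at most 4×10 = 40 (stopped by the supply cap of 4).
Mixing does better — 4×A, 1×E, and 1×M: area 47 ≤ 47, yield 4·10 + 1·2 + 1·7 = 49.

49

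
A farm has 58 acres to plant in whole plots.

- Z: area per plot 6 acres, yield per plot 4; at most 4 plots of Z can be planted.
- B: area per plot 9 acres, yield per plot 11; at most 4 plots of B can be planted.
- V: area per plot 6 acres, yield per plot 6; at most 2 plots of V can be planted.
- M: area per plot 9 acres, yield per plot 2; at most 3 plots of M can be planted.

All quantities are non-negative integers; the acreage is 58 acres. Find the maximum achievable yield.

B has the best ratio (11/9); taking only B gives at most 4×11 = 44 (stopped by the supply cap of 4).
Mixing does better — 1×Z, 4×B, and 2×V: area 54 ≤ 58, yield 1·4 + 4·11 + 2·6 = 60.

60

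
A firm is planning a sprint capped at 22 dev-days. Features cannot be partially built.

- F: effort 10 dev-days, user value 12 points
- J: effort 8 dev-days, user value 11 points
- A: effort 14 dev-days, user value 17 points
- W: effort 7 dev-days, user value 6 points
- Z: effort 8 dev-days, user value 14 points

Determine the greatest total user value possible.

Take A and Z: effort 14 + 8 = 22 ≤ 22, user value 17 + 14 = 31.
No other feasible combination does better.

31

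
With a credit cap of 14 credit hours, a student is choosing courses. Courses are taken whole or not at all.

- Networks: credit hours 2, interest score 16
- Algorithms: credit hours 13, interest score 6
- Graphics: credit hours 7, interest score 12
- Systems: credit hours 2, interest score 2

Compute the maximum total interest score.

30

Allowing fractional choices, the relaxed optimum would be about 31.4, but courses are indivisible.
Networks + Graphics + Systems: credit hours 2 + 7 + 2 = 11 ≤ 14, interest score 16 + 12 + 2 = 30.
Networks + Graphics: credit hours 2 + 7 = 9 ≤ 14, interest score 16 + 12 = 28.
Best is Networks, Graphics, and Systems with total interest score 30.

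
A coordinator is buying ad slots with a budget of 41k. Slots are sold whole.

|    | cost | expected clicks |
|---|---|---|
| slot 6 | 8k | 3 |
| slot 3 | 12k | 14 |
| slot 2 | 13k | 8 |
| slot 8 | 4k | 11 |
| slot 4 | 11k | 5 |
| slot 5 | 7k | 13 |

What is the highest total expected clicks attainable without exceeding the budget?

slot 3 + slot 2 + slot 8 + slot 5: cost 12 + 13 + 4 + 7 = 36 ≤ 41, expected clicks 14 + 8 + 11 + 13 = 46.
slot 3 + slot 8 + slot 4 + slot 5: cost 12 + 4 + 11 + 7 = 34 ≤ 41, expected clicks 14 + 11 + 5 + 13 = 43.
Best is slot 3, slot 2, slot 8, and slot 5 with total expected clicks 46.

46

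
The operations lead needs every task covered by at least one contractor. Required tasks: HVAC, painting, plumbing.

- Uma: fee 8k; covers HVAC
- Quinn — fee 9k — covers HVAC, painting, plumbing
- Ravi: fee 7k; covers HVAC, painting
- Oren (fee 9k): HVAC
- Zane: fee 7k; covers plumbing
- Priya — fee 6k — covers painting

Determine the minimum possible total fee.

Quinn alone covers HVAC, painting, plumbing — every task.
Total fee: 9.
No cover costs less than 9.

9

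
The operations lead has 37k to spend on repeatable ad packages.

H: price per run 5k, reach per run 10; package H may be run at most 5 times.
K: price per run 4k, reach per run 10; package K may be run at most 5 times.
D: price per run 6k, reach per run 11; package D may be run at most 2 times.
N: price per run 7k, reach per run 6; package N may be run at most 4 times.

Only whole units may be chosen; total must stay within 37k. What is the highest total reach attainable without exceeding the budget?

82

K has the best ratio (10/4); taking only K gives at most 5×10 = 50 (stopped by the supply cap of 5).
Mixing does better — 1×H, 5×K, and 2×D: price 37 ≤ 37, reach 1·10 + 5·10 + 2·11 = 82.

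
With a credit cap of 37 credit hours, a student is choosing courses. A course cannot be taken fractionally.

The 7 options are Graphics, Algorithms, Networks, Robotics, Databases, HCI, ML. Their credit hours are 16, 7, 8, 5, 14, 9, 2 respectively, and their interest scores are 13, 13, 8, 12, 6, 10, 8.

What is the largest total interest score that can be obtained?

51

Treat it as a binary knapsack problem.
Algorithms + Networks + Robotics + HCI + ML: credit hours 7 + 8 + 5 + 9 + 2 = 31 ≤ 37, interest score 13 + 8 + 12 + 10 + 8 = 51.
Algorithms + Robotics + Databases + HCI + ML: credit hours 7 + 5 + 14 + 9 + 2 = 37 ≤ 37, interest score 13 + 12 + 6 + 10 + 8 = 49.
Graphics + Algorithms + Robotics + HCI: credit hours 16 + 7 + 5 + 9 = 37 ≤ 37, interest score 13 + 13 + 12 + 10 = 48.
Best is Algorithms, Networks, Robotics, HCI, and ML with total interest score 51.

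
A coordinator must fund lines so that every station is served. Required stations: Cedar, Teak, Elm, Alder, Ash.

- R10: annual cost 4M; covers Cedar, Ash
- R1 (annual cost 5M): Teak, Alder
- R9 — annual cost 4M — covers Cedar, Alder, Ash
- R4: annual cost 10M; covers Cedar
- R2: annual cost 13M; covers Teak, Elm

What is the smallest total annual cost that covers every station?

Choose R9 and R2: together they cover Cedar, Teak, Elm, Alder, Ash — every station.
Total annual cost: 4 + 13 = 17.

17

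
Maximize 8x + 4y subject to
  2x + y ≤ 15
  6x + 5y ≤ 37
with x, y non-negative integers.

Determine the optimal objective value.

48

Relaxing integrality, the LP optimum is 49.33 at (x,y) = (6.17, 0), which is not an integer point.
(x,y)=(6,0): 2·6+1·0=12≤15, 6·6+5·0=36≤37, objective 48.
(x,y)=(5,1): 2·5+1·1=11≤15, 6·5+5·1=35≤37, objective 44.
(x,y)=(5,0): 2·5+1·0=10≤15, 6·5+5·0=30≤37, objective 40.
The best lattice point is (6,0), giving 48.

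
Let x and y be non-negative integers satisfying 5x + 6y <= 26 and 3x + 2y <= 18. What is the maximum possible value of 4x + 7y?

28

Relaxing integrality, the LP optimum is 30.33 at (x,y) = (0, 4.33), which is not an integer point.
(x,y)=(0,4): 5·0+6·4=24≤26, 3·0+2·4=8≤18, objective 28.
(x,y)=(1,3): 5·1+6·3=23≤26, 3·1+2·3=9≤18, objective 25.
No feasible integer point exceeds 28.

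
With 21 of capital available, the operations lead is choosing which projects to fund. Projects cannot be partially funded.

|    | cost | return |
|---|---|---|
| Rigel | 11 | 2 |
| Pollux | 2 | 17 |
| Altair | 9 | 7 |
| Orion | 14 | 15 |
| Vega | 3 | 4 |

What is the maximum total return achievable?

36

Pollux + Orion + Vega: cost 2 + 14 + 3 = 19 ≤ 21, return 17 + 15 + 4 = 36.
Pollux + Orion: cost 2 + 14 = 16 ≤ 21, return 17 + 15 = 32.
Pollux + Altair + Vega: cost 2 + 9 + 3 = 14 ≤ 21, return 17 + 7 + 4 = 28.
Best is Pollux, Orion, and Vega with total return 36.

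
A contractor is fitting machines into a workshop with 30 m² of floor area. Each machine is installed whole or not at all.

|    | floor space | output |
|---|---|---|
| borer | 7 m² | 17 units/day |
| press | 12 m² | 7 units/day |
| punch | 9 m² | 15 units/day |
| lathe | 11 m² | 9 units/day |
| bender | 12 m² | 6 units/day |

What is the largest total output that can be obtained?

41

Allowing fractional choices, the relaxed optimum would be about 42.8, but machines are indivisible.
borer + punch + lathe: floor space 7 + 9 + 11 = 27 ≤ 30, output 17 + 15 + 9 = 41.
borer + press + punch: floor space 7 + 12 + 9 = 28 ≤ 30, output 17 + 7 + 15 = 39.
borer + punch + bender: floor space 7 + 9 + 12 = 28 ≤ 30, output 17 + 15 + 6 = 38.
Best is borer, punch, and lathe with total output 41.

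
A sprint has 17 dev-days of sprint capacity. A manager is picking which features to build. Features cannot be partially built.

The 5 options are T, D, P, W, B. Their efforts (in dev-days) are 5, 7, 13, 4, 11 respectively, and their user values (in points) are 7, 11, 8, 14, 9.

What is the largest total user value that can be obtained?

Allowing fractional choices, the relaxed optimum would be about 32.8, but features are indivisible.
D + W: effort 7 + 4 = 11 ≤ 17, user value 11 + 14 = 25.
T + D + W: effort 5 + 7 + 4 = 16 ≤ 17, user value 7 + 11 + 14 = 32.
Best is T, D, and W with total user value 32.

32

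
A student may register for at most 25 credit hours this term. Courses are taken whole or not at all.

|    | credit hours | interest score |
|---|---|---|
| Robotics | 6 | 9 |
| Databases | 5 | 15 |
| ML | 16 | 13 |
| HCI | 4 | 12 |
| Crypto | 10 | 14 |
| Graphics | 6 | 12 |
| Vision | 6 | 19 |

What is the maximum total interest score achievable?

60

Allowing fractional choices, the relaxed optimum would be about 64.0, but courses are indivisible.
Databases + HCI + Crypto + Vision: credit hours 5 + 4 + 10 + 6 = 25 ≤ 25, interest score 15 + 12 + 14 + 19 = 60.
Databases + HCI + Graphics + Vision: credit hours 5 + 4 + 6 + 6 = 21 ≤ 25, interest score 15 + 12 + 12 + 19 = 58.
Best is Databases, HCI, Crypto, and Vision with total interest score 60.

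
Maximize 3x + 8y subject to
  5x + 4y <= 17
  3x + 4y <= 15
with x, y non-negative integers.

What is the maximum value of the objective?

27

(x,y)=(1,3): 5·1+4·3=17≤17, 3·1+4·3=15≤15, objective 27.
(x,y)=(0,3): 5·0+4·3=12≤17, 3·0+4·3=12≤15, objective 24.
(x,y)=(1,2): 5·1+4·2=13≤17, 3·1+4·2=11≤15, objective 19.
No feasible integer point exceeds 27.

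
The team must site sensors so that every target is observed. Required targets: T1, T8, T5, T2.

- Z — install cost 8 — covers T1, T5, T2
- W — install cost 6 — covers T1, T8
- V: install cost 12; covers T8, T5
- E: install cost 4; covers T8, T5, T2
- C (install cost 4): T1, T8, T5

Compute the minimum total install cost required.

8

This is an integer covering problem.
Choose E and C: together they cover T1, T8, T5, T2 — every target.
Total install cost: 4 + 4 = 8.
No cover costs less than 8.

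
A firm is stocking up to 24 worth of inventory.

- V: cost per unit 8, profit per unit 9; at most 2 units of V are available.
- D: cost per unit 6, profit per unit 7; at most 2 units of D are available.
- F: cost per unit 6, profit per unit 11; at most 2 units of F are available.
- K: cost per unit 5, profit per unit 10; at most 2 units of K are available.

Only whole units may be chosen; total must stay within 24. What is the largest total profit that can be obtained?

1×V, 1×F, and 2×K: cost 24 ≤ 24, profit 1·9 + 1·11 + 2·10 = 40.
2×F and 2×K: cost 22 ≤ 24, profit 2·11 + 2·10 = 42.
Best is 42.

42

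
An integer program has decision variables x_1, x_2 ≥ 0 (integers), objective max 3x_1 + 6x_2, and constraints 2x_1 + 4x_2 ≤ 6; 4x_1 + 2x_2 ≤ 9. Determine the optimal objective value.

(x_1,x_2)=(1,1) is feasible, giving 9.
(x_1,x_2)=(0,1) is feasible, giving 6.
(x_1,x_2)=(2,0) is feasible, giving 6.
(x_1,x_2)=(1,0) is feasible, giving 3.
No feasible integer point exceeds 9.

9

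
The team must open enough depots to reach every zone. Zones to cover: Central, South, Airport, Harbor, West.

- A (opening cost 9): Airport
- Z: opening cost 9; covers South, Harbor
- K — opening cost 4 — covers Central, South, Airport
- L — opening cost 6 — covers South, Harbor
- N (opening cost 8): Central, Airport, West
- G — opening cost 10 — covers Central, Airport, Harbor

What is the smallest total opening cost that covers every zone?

The greedy cost-per-new-zone heuristic would pick K, L, and N for 18, but a cheaper cover exists.
Choose L and N: together they cover Central, South, Airport, Harbor, West — every zone.
Total opening cost: 6 + 8 = 14.
No cover costs less than 14.

14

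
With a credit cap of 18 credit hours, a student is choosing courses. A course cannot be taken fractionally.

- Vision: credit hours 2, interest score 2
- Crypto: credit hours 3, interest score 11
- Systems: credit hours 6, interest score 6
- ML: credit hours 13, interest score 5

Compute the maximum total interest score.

19

Crypto + Systems: credit hours 3 + 6 = 9 ≤ 18, interest score 11 + 6 = 17.
Vision + Crypto + ML: credit hours 2 + 3 + 13 = 18 ≤ 18, interest score 2 + 11 + 5 = 18.
Vision + Crypto + Systems: credit hours 2 + 3 + 6 = 11 ≤ 18, interest score 2 + 11 + 6 = 19.
Best is Vision, Crypto, and Systems with total interest score 19.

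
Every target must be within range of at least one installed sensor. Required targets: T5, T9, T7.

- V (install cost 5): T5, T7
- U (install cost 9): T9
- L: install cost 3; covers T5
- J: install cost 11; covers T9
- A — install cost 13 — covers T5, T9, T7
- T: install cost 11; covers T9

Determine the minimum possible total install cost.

13

This is an integer covering problem.
The greedy cost-per-new-target heuristic would pick V and U for 14, but a cheaper cover exists.
A alone covers T5, T9, T7 — every target.
Total install cost: 13.
No cover costs less than 13.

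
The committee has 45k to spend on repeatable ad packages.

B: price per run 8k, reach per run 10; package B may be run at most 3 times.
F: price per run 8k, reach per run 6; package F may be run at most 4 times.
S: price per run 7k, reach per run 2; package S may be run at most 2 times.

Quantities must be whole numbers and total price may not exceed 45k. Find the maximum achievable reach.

2×B and 3×F: price 40 ≤ 45, reach 2·10 + 3·6 = 38.
3×B and 2×F: price 40 ≤ 45, reach 3·10 + 2·6 = 42.
Best is 42.

42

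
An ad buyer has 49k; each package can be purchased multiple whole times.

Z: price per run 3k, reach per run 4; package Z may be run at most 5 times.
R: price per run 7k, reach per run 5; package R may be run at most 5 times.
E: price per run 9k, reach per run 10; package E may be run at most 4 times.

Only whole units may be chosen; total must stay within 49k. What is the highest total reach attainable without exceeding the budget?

56

Z has the best ratio (4/3); taking only Z gives at most 5×4 = 20 (stopped by the supply cap of 5).
Mixing does better — 4×Z and 4×E: price 48 ≤ 49, reach 4·4 + 4·10 = 56.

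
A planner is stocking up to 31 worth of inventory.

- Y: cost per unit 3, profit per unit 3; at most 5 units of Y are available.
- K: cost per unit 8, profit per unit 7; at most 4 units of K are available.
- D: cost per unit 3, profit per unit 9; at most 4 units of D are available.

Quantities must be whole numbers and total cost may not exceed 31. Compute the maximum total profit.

Take 1×Y, 2×K, and 4×D: cost 31 ≤ 31, profit 1·3 + 2·7 + 4·9 = 53.
D has the best ratio (9/3) and is taken to its limit of 4; remaining capacity is filled optimally with the others.

53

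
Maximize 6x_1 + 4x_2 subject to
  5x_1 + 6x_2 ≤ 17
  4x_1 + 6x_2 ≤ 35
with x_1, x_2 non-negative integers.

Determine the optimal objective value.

18

(x_1,x_2)=(3,0) is feasible, giving 18.
(x_1,x_2)=(2,1) is feasible, giving 16.
(x_1,x_2)=(2,0) is feasible, giving 12.
Maximum is 18 at (x_1,x_2)=(3,0).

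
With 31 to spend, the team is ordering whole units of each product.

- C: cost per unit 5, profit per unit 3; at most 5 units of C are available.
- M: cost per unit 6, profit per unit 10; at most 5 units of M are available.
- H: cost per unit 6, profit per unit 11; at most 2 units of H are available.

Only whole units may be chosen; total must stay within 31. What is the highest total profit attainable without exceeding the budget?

52

This is a bounded integer knapsack.
H has the best ratio (11/6); taking only H gives at most 2×11 = 22 (stopped by the supply cap of 2).
Mixing does better — 3×M and 2×H: cost 30 ≤ 31, profit 3·10 + 2·11 = 52.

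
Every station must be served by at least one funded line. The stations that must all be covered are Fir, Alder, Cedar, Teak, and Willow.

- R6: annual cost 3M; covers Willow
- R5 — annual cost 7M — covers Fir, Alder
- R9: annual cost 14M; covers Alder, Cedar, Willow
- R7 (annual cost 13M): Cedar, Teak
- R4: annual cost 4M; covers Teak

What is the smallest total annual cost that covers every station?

This is a weighted set-cover instance.
The greedy cost-per-new-station heuristic would pick R6, R5, R4, and R7 for 27, but a cheaper cover exists.
Choose R6, R5, and R7: together they cover Fir, Alder, Cedar, Teak, Willow — every station.
Total annual cost: 3 + 7 + 13 = 23.
No cover costs less than 23.

23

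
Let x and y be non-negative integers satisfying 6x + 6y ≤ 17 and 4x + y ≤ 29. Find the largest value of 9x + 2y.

18

The continuous relaxation peaks at (2.83, 0) with value 25.50; rounding to a feasible lattice point costs some objective.
(x,y)=(2,0): 6·2+6·0=12≤17, 4·2+1·0=8≤29, objective 18.
(x,y)=(1,1): 6·1+6·1=12≤17, 4·1+1·1=5≤29, objective 11.
(x,y)=(1,0): 6·1+6·0=6≤17, 4·1+1·0=4≤29, objective 9.
No feasible integer point exceeds 18.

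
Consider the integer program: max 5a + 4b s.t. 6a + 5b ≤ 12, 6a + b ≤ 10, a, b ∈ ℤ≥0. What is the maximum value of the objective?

(a,b)=(1,1) is feasible, giving 9.
(a,b)=(0,2) is feasible, giving 8.
(a,b)=(1,0) is feasible, giving 5.
(a,b)=(0,1) is feasible, giving 4.
No feasible integer point exceeds 9.

9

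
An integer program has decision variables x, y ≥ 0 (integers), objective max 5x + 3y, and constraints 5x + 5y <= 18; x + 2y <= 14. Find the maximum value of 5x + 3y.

15

(x,y)=(3,0): 5·3+5·0=15≤18, 1·3+2·0=3≤14, objective 15.
(x,y)=(2,1): 5·2+5·1=15≤18, 1·2+2·1=4≤14, objective 13.
No feasible integer point exceeds 15.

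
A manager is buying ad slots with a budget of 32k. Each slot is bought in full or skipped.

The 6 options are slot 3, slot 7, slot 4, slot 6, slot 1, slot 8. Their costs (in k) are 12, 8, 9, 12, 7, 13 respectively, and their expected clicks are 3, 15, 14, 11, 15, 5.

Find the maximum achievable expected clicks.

44

Allowing fractional choices, the relaxed optimum would be about 51.3, but ad slots are indivisible.
slot 7 + slot 6 + slot 1: cost 8 + 12 + 7 = 27 ≤ 32, expected clicks 15 + 11 + 15 = 41.
slot 7 + slot 4 + slot 1: cost 8 + 9 + 7 = 24 ≤ 32, expected clicks 15 + 14 + 15 = 44.
Best is slot 7, slot 4, and slot 1 with total expected clicks 44.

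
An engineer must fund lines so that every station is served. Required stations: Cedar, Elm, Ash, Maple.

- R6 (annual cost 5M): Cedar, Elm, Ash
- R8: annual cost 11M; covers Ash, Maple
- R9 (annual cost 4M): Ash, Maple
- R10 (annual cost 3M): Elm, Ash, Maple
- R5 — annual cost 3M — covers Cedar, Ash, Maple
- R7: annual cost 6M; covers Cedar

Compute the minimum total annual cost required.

6

Choose R10 and R5: together they cover Cedar, Elm, Ash, Maple — every station.
Total annual cost: 3 + 3 = 6.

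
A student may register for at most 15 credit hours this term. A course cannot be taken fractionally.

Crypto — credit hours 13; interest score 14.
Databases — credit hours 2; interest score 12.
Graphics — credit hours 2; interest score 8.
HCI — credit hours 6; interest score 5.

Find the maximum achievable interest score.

26

Take Crypto and Databases: credit hours 13 + 2 = 15 ≤ 15, interest score 14 + 12 = 26.
No other feasible combination does better.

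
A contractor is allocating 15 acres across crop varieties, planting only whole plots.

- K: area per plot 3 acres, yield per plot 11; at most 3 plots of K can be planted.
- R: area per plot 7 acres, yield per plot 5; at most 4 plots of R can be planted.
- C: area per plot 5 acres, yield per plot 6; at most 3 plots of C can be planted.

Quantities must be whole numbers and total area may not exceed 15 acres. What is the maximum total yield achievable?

39

K has the best ratio (11/3); taking only K gives at most 3×11 = 33 (stopped by the supply cap of 3).
Mixing does better — 3×K and 1×C: area 14 ≤ 15, yield 3·11 + 1·6 = 39.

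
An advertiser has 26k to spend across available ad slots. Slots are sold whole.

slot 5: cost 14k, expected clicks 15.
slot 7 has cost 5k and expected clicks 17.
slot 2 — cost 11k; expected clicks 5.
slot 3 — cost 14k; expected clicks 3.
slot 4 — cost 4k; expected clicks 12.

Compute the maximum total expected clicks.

44

Allowing fractional choices, the relaxed optimum would be about 45.4, but ad slots are indivisible.
slot 7 + slot 2 + slot 4: cost 5 + 11 + 4 = 20 ≤ 26, expected clicks 17 + 5 + 12 = 34.
slot 5 + slot 7 + slot 4: cost 14 + 5 + 4 = 23 ≤ 26, expected clicks 15 + 17 + 12 = 44.
Best is slot 5, slot 7, and slot 4 with total expected clicks 44.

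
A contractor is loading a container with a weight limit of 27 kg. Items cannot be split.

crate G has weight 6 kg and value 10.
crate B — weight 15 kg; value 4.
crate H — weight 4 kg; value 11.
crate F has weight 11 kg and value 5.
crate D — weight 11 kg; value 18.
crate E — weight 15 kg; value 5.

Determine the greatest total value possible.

39

crate H + crate F + crate D: weight 4 + 11 + 11 = 26 ≤ 27, value 11 + 5 + 18 = 34.
crate H + crate D: weight 4 + 11 = 15 ≤ 27, value 11 + 18 = 29.
crate G + crate H + crate D: weight 6 + 4 + 11 = 21 ≤ 27, value 10 + 11 + 18 = 39.
Best is crate G, crate H, and crate D with total value 39.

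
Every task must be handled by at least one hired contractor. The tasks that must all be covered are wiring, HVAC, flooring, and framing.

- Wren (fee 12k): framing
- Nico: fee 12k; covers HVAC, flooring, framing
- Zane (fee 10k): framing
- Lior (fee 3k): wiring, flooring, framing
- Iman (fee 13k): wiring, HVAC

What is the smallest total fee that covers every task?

This is an integer covering problem.
Choose Nico and Lior: together they cover wiring, HVAC, flooring, framing — every task.
Total fee: 12 + 3 = 15.
No cover costs less than 15.

15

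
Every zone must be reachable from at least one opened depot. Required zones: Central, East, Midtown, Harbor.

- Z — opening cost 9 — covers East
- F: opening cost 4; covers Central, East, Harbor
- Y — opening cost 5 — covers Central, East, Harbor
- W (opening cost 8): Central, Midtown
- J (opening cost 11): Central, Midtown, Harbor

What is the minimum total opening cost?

12

This is an integer covering problem.
Choose F and W: together they cover Central, East, Midtown, Harbor — every zone.
Total opening cost: 4 + 8 = 12.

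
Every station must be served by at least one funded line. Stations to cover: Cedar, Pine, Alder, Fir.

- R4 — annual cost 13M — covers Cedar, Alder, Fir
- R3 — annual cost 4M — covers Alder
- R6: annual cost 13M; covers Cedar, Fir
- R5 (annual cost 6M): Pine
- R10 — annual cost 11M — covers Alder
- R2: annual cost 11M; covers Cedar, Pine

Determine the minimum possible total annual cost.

The greedy cost-per-new-station heuristic would pick R3, R2, and R4 for 28, but a cheaper cover exists.
Choose R4 and R5: together they cover Cedar, Pine, Alder, Fir — every station.
Total annual cost: 13 + 6 = 19.
No cover costs less than 19.

19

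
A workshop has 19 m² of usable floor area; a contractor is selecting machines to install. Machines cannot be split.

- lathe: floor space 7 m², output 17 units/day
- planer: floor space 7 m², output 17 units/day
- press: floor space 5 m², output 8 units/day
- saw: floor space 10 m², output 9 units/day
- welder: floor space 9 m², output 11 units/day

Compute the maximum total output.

42

lathe + planer + press: floor space 7 + 7 + 5 = 19 ≤ 19, output 17 + 17 + 8 = 42.
lathe + planer: floor space 7 + 7 = 14 ≤ 19, output 17 + 17 = 34.
Best is lathe, planer, and press with total output 42.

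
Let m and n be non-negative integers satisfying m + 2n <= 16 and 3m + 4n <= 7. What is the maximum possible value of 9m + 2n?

18

(m,n)=(2,0) is feasible, giving 18.
(m,n)=(1,1) is feasible, giving 11.
(m,n)=(1,0) is feasible, giving 9.
The best lattice point is (2,0), giving 18.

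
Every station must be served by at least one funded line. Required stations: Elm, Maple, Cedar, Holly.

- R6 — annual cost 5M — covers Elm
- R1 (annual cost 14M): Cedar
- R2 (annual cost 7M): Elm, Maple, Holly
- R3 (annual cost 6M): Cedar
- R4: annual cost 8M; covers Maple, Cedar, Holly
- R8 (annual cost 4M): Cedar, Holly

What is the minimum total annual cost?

11

Choose R2 and R8: together they cover Elm, Maple, Cedar, Holly — every station.
Total annual cost: 7 + 4 = 11.
No cover costs less than 11.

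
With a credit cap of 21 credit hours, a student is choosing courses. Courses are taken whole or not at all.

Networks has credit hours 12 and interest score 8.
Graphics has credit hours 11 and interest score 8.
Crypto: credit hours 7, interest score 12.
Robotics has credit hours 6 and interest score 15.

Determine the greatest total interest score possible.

27

Graphics + Robotics: credit hours 11 + 6 = 17 ≤ 21, interest score 8 + 15 = 23.
Crypto + Robotics: credit hours 7 + 6 = 13 ≤ 21, interest score 12 + 15 = 27.
Networks + Robotics: credit hours 12 + 6 = 18 ≤ 21, interest score 8 + 15 = 23.
Best is Crypto and Robotics with total interest score 27.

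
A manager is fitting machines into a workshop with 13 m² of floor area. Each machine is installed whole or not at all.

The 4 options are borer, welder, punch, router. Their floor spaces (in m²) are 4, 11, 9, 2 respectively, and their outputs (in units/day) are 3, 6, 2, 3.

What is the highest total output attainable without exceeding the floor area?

9

This is a 0-1 knapsack instance.
welder: floor space 11 ≤ 13, output 6.
welder + router: floor space 11 + 2 = 13 ≤ 13, output 6 + 3 = 9.
borer + router: floor space 4 + 2 = 6 ≤ 13, output 3 + 3 = 6.
Best is welder and router with total output 9.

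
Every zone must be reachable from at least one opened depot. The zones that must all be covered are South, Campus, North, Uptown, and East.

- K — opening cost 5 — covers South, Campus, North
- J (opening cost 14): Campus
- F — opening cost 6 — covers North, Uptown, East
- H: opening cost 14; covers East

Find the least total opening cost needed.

11

Choose K and F: together they cover South, Campus, North, Uptown, East — every zone.
Total opening cost: 5 + 6 = 11.
No cover costs less than 11.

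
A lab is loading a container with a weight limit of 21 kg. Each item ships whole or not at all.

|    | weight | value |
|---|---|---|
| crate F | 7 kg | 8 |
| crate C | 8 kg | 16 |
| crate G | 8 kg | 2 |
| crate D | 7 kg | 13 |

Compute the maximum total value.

Treat it as a binary knapsack problem.
Take crate C and crate D: weight 8 + 7 = 15 ≤ 21, value 16 + 13 = 29.
No other feasible combination does better.

29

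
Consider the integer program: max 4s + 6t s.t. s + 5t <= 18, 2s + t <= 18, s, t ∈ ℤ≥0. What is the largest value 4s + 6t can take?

44

(s,t)=(8,2): 1·8+5·2=18≤18, 2·8+1·2=18≤18, objective 44.
(s,t)=(7,2): 1·7+5·2=17≤18, 2·7+1·2=16≤18, objective 40.
(s,t)=(8,1): 1·8+5·1=13≤18, 2·8+1·1=17≤18, objective 38.
Maximum is 44 at (s,t)=(8,2).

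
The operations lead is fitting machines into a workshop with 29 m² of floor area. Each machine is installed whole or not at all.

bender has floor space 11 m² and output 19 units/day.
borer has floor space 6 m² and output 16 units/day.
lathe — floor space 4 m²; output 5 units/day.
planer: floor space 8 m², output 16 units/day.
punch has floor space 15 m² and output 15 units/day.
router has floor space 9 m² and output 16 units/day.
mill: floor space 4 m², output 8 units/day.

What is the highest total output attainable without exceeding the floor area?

59

This is an integer program with binary decision variables.
Take bender, borer, planer, and mill: floor space 11 + 6 + 8 + 4 = 29 ≤ 29, output 19 + 16 + 16 + 8 = 59.
No other feasible combination does better.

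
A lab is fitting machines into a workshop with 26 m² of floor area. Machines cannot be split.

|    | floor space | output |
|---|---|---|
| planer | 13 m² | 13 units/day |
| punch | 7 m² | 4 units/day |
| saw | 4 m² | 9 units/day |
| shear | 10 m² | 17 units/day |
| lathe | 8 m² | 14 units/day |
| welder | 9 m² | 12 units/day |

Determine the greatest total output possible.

planer + saw + lathe: floor space 13 + 4 + 8 = 25 ≤ 26, output 13 + 9 + 14 = 36.
saw + shear + lathe: floor space 4 + 10 + 8 = 22 ≤ 26, output 9 + 17 + 14 = 40.
saw + shear + welder: floor space 4 + 10 + 9 = 23 ≤ 26, output 9 + 17 + 12 = 38.
Best is saw, shear, and lathe with total output 40.

40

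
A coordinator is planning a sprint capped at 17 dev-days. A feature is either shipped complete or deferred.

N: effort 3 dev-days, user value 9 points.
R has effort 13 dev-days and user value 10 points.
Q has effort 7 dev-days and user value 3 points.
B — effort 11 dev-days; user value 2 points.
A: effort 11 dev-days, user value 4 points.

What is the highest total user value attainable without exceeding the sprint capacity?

Allowing fractional choices, the relaxed optimum would be about 19.4, but features are indivisible.
N + Q: effort 3 + 7 = 10 ≤ 17, user value 9 + 3 = 12.
N + R: effort 3 + 13 = 16 ≤ 17, user value 9 + 10 = 19.
N + A: effort 3 + 11 = 14 ≤ 17, user value 9 + 4 = 13.
Best is N and R with total user value 19.

19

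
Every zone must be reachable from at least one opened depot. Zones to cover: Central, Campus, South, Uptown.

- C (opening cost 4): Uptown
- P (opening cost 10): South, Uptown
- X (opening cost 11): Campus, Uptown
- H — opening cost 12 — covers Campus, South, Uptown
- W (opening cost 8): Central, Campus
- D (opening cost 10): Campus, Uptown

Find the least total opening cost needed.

This is a weighted set-cover instance.
The greedy cost-per-new-zone heuristic would pick C, W, and P for 22, but a cheaper cover exists.
Choose P and W: together they cover Central, Campus, South, Uptown — every zone.
Total opening cost: 10 + 8 = 18.
No cover costs less than 18.

18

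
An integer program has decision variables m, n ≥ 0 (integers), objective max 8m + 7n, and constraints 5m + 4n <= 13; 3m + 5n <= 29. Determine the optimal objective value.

(m,n)=(1,2): 5·1+4·2=13≤13, 3·1+5·2=13≤29, objective 22.
(m,n)=(0,3): 5·0+4·3=12≤13, 3·0+5·3=15≤29, objective 21.
Maximum is 22 at (m,n)=(1,2).

22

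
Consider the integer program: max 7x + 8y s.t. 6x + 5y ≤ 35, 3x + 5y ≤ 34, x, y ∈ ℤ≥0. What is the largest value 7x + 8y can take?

48

Relaxing integrality, the LP optimum is 55.13 at (x,y) = (0.333, 6.6), which is not an integer point.
(x,y)=(0,6): 6·0+5·6=30≤35, 3·0+5·6=30≤34, objective 48.
(x,y)=(1,5): 6·1+5·5=31≤35, 3·1+5·5=28≤34, objective 47.
(x,y)=(0,5): 6·0+5·5=25≤35, 3·0+5·5=25≤34, objective 40.
Maximum is 48 at (x,y)=(0,6).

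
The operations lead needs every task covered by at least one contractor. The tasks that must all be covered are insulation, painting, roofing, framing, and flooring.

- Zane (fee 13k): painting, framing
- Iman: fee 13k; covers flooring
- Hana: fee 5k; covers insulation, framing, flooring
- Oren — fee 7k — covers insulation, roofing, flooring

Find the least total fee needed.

The greedy cost-per-new-task heuristic would pick Hana, Oren, and Zane for 25, but a cheaper cover exists.
Choose Zane and Oren: together they cover insulation, painting, roofing, framing, flooring — every task.
Total fee: 13 + 7 = 20.
No cover costs less than 20.

20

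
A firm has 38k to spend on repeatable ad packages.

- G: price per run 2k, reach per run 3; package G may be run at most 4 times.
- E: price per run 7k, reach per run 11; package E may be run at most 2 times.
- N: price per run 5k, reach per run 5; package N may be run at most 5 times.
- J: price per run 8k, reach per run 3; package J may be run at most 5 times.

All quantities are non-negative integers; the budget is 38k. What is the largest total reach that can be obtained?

49

This is a bounded integer knapsack.
Take 4×G, 2×E, and 3×N: price 37 ≤ 38, reach 4·3 + 2·11 + 3·5 = 49.
E has the best ratio (11/7) and is taken to its limit of 2; remaining capacity is filled optimally with the others.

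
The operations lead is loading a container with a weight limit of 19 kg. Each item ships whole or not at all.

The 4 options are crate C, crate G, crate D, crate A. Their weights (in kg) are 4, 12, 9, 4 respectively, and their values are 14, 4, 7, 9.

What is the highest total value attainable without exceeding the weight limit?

This is a 0-1 knapsack instance.
Take crate C, crate D, and crate A: weight 4 + 9 + 4 = 17 ≤ 19, value 14 + 7 + 9 = 30.
No other feasible combination does better.

30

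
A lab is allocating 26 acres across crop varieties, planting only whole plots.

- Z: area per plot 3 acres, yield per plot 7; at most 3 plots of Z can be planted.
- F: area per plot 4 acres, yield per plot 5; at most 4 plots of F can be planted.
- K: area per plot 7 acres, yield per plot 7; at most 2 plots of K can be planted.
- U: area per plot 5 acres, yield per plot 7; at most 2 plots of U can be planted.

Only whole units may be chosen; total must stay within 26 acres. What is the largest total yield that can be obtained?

Take 3×Z, 3×F, and 1×U: area 26 ≤ 26, yield 3·7 + 3·5 + 1·7 = 43.
Z has the best ratio (7/3) and is taken to its limit of 3; remaining capacity is filled optimally with the others.

43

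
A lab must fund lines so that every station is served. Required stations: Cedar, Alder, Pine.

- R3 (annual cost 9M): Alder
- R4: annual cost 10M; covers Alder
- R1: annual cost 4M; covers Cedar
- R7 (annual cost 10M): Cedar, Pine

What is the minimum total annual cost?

19

This is a weighted set-cover instance.
The greedy cost-per-new-station heuristic would pick R1, R3, and R7 for 23, but a cheaper cover exists.
Choose R3 and R7: together they cover Cedar, Alder, Pine — every station.
Total annual cost: 9 + 10 = 19.
No cover costs less than 19.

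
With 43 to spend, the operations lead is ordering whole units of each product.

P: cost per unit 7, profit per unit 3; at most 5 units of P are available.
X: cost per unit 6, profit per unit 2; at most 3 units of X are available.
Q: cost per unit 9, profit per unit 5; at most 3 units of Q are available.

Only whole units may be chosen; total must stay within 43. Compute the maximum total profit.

21

This is a bounded integer knapsack.
Take 2×P and 3×Q: cost 41 ≤ 43, profit 2·3 + 3·5 = 21.
Q has the best ratio (5/9) and is taken to its limit of 3; remaining capacity is filled optimally with the others.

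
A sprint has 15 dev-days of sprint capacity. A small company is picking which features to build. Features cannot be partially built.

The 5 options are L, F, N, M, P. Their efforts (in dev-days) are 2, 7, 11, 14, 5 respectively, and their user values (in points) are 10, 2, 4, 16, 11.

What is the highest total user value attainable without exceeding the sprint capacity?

Take L, F, and P: effort 2 + 7 + 5 = 14 ≤ 15, user value 10 + 2 + 11 = 23.
No other feasible combination does better.

23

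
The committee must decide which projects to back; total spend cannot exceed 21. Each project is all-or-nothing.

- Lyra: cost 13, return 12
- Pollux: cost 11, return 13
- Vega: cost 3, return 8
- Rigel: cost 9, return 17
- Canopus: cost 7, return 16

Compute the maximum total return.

41

This is an integer program with binary decision variables.
Allowing fractional choices, the relaxed optimum would be about 43.4, but projects are indivisible.
Rigel + Canopus: cost 9 + 7 = 16 ≤ 21, return 17 + 16 = 33.
Pollux + Vega + Canopus: cost 11 + 3 + 7 = 21 ≤ 21, return 13 + 8 + 16 = 37.
Vega + Rigel + Canopus: cost 3 + 9 + 7 = 19 ≤ 21, return 8 + 17 + 16 = 41.
Best is Vega, Rigel, and Canopus with total return 41.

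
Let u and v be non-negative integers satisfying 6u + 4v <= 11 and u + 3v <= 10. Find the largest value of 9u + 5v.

Relaxing integrality, the LP optimum is 16.50 at (u,v) = (1.83, 0), which is not an integer point.
(u,v)=(1,1): 6·1+4·1=10≤11, 1·1+3·1=4≤10, objective 14.
(u,v)=(0,2): 6·0+4·2=8≤11, 1·0+3·2=6≤10, objective 10.
Maximum is 14 at (u,v)=(1,1).

14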